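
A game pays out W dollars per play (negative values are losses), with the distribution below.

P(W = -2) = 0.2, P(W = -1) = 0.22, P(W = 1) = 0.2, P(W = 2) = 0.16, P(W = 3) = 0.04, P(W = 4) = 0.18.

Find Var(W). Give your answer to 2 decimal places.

4.55

E[W] = (-2)(0.2) + (-1)(0.22) + (1)(0.2) + (2)(0.16) + (3)(0.04) + (4)(0.18) = 0.74
E[W²] = (-2)²(0.2) + (-1)²(0.22) + (1)²(0.2) + (2)²(0.16) + (3)²(0.04) + (4)²(0.18) = 5.1
Var(W) = E[W²] − (E[W])² = 5.1 − (0.74)² = 4.5524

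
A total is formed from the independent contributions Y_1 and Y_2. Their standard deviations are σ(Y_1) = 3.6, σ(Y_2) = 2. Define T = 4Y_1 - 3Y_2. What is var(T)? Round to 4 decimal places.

243.3600

var(Y_1) = 12.96, var(Y_2) = 4
By independence, var(T) = (4)²var(Y_1) + (-3)²var(Y_2)
= (4)²·12.96 + (-3)²·4 = 243.36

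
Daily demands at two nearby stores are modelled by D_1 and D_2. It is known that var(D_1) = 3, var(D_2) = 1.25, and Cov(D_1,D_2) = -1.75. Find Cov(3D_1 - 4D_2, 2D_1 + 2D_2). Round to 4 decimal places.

Cov(3D_1 - 4D_2, 2D_1 + 2D_2) = (3)(2)var(D_1) + (-4)(2)var(D_2) + [(3)(2) + (-4)(2)]Cov(D_1,D_2)
= 6·3 + -8·1.25 + -2·-1.75 = 11.5

11.5000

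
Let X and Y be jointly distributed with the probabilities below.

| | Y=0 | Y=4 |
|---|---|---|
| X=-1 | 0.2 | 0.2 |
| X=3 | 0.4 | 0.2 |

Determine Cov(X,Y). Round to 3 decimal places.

-0.640

E[X] = 1.4,  E[Y] = 1.6
E[XY] = 1.6
Cov(X,Y) = E[XY] − E[X]E[Y] = 1.6 − (1.4)(1.6) = -0.64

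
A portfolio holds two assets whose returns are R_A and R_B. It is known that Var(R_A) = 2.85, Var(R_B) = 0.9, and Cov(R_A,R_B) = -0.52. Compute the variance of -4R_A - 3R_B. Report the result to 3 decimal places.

Var(-4R_A - 3R_B) = (-4)²·Var(R_A) + (-3)²·Var(R_B) + 2·(-4)·(-3)·Cov(R_A,R_B)
= 16·2.85 + 9·0.9 + 24·-0.52 = 41.22

41.220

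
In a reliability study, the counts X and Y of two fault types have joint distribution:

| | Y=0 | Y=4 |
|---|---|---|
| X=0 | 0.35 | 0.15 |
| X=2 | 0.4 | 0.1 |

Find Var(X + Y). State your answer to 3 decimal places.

3.600

E[X] = 1,  E[Y] = 1,  E[XY] = 0.8
Var(X) = 2 − (1)² = 1;  Var(Y) = 4 − (1)² = 3
Cov(X,Y) = 0.8 − (1)(1) = -0.2
Var(X + Y) = (1)²·1 + (1)²·3 + 2·(1)·(1)·-0.2 = 3.6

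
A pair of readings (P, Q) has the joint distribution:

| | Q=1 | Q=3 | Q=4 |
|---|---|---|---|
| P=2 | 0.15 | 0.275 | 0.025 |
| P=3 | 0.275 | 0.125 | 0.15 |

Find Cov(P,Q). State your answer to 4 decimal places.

E[P] = 2.55,  E[Q] = 2.325
E[PQ] = 5.9
Cov(P,Q) = E[PQ] − E[P]E[Q] = 5.9 − (2.55)(2.325) = -0.02875

-0.0288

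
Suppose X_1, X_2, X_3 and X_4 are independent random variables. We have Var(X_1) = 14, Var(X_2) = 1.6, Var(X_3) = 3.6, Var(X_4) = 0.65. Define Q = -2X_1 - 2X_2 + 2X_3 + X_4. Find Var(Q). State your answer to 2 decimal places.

By independence, Var(Q) = (-2)²Var(X_1) + (-2)²Var(X_2) + (2)²Var(X_3) + (1)²Var(X_4)
= (-2)²·14 + (-2)²·1.6 + (2)²·3.6 + (1)²·0.65 = 77.45

77.45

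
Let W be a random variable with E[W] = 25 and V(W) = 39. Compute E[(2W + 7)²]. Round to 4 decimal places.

3405.0000

E[2W + 7] = 2·25 + 7 = 57
V(2W + 7) = (2)²·39 = 156
E[(2W + 7)²] = V((2W + 7)) + (E[(2W + 7)])² = 156 + (57)² = 3405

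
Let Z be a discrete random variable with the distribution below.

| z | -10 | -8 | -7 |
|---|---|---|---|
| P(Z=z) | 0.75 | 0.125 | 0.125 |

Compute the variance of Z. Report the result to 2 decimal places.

1.23

E[Z] = (-10)(0.75) + (-8)(0.125) + (-7)(0.125) = -9.375
E[Z²] = (-10)²(0.75) + (-8)²(0.125) + (-7)²(0.125) = 89.125
Var(Z) = E[Z²] − (E[Z])² = 89.125 − (-9.375)² = 1.234375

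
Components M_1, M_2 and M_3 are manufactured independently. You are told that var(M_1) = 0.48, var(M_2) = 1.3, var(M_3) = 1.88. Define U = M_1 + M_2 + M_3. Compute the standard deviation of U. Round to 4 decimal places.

By independence, var(U) = (1)²var(M_1) + (1)²var(M_2) + (1)²var(M_3)
= (1)²·0.48 + (1)²·1.3 + (1)²·1.88 = 3.66
SD(U) = √3.66 ≈ 1.9131

1.9131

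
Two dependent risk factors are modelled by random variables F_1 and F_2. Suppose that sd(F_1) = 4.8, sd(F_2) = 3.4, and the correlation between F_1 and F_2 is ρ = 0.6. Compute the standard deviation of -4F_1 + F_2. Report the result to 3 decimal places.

Var(F_1) = (4.8)² = 23.04;  Var(F_2) = (3.4)² = 11.56
Cov(F_1,F_2) = ρ·sd(F_1)·sd(F_2) = 0.6·4.8·3.4 = 9.792
Var(-4F_1 + F_2) = (-4)²·Var(F_1) + (1)²·Var(F_2) + 2·(-4)·(1)·Cov(F_1,F_2)
= 16·23.04 + 1·11.56 + -8·9.792 = 301.864
sd(-4F_1 + F_2) = √301.864 ≈ 17.374

17.374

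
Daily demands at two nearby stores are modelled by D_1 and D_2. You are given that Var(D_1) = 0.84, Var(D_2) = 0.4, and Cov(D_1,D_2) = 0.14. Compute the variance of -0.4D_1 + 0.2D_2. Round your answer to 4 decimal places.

0.1280

Var(-0.4D_1 + 0.2D_2) = (-0.4)²·Var(D_1) + (0.2)²·Var(D_2) + 2·(-0.4)·(0.2)·Cov(D_1,D_2)
= 0.16·0.84 + 0.04·0.4 + -0.16·0.14 = 0.128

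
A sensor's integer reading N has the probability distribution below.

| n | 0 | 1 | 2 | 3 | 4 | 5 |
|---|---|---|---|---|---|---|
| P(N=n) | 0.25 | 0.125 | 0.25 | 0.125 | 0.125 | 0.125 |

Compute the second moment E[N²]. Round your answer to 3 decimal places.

7.375

E[N²] = (0)²(0.25) + (1)²(0.125) + (2)²(0.25) + (3)²(0.125) + (4)²(0.125) + (5)²(0.125) = 7.375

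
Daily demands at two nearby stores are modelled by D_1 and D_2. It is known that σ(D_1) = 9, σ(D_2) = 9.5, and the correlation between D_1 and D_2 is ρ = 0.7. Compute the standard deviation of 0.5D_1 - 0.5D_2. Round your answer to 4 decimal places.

Var(D_1) = (9)² = 81;  Var(D_2) = (9.5)² = 90.25
Cov(D_1,D_2) = ρ·σ(D_1)·σ(D_2) = 0.7·9·9.5 = 59.85
Var(0.5D_1 - 0.5D_2) = (0.5)²·Var(D_1) + (-0.5)²·Var(D_2) + 2·(0.5)·(-0.5)·Cov(D_1,D_2)
= 0.25·81 + 0.25·90.25 + -0.5·59.85 = 12.8875
σ(0.5D_1 - 0.5D_2) = √12.8875 ≈ 3.5899

3.5899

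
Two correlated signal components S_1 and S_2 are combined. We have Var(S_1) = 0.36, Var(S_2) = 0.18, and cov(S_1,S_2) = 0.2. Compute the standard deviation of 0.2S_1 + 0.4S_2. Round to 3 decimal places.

Var(0.2S_1 + 0.4S_2) = (0.2)²·Var(S_1) + (0.4)²·Var(S_2) + 2·(0.2)·(0.4)·cov(S_1,S_2)
= 0.04·0.36 + 0.16·0.18 + 0.16·0.2 = 0.0752
sd(0.2S_1 + 0.4S_2) = √0.0752 ≈ 0.274

0.274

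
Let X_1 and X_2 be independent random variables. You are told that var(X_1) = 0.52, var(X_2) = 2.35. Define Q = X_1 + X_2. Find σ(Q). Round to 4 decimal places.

1.6941

By independence, var(Q) = (1)²var(X_1) + (1)²var(X_2)
= (1)²·0.52 + (1)²·2.35 = 2.87
σ(Q) = √2.87 ≈ 1.6941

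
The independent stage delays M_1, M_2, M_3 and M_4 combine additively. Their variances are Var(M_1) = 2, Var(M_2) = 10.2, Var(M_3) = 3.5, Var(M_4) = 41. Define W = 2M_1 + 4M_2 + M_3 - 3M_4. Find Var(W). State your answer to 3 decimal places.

543.700

By independence, Var(W) = (2)²Var(M_1) + (4)²Var(M_2) + (1)²Var(M_3) + (-3)²Var(M_4)
= (2)²·2 + (4)²·10.2 + (1)²·3.5 + (-3)²·41 = 543.7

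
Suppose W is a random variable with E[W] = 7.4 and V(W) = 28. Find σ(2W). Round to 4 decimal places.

10.5830

V(2W) = (2)²·28 = 112
σ(2W) = √112 ≈ 10.5830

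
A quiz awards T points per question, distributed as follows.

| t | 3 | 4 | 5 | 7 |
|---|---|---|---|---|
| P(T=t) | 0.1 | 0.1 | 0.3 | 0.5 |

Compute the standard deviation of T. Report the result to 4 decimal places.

E[T] = (3)(0.1) + (4)(0.1) + (5)(0.3) + (7)(0.5) = 5.7
E[T²] = (3)²(0.1) + (4)²(0.1) + (5)²(0.3) + (7)²(0.5) = 34.5
var(T) = E[T²] − (E[T])² = 34.5 − (5.7)² = 2.01
SD(T) = √2.01 ≈ 1.4177

1.4177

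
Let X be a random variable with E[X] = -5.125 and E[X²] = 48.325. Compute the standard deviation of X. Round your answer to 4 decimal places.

4.6967

Var(X) = 48.325 − (-5.125)² = 22.059375
SD(X) = √22.059375 ≈ 4.6967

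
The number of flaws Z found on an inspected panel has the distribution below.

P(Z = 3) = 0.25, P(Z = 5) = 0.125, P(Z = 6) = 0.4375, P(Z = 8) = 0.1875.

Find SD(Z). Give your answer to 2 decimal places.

E[Z] = (3)(0.25) + (5)(0.125) + (6)(0.4375) + (8)(0.1875) = 5.5
E[Z²] = (3)²(0.25) + (5)²(0.125) + (6)²(0.4375) + (8)²(0.1875) = 33.125
Var(Z) = E[Z²] − (E[Z])² = 33.125 − (5.5)² = 2.875
SD(Z) = √2.875 ≈ 1.70

1.70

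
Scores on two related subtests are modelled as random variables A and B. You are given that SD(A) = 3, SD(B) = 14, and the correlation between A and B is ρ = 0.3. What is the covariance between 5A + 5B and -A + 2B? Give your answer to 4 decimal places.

1978.0000

var(A) = (3)² = 9;  var(B) = (14)² = 196
Cov(A,B) = ρ·SD(A)·SD(B) = 0.3·3·14 = 12.6
Cov(5A + 5B, -A + 2B) = (5)(-1)var(A) + (5)(2)var(B) + [(5)(2) + (5)(-1)]Cov(A,B)
= -5·9 + 10·196 + 5·12.6 = 1978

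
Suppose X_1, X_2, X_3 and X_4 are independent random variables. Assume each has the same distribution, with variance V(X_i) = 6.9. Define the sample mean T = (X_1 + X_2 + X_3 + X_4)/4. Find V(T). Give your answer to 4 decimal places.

1.7250

By independence, V(T) = (0.25)²V(X_1) + (0.25)²V(X_2) + (0.25)²V(X_3) + (0.25)²V(X_4)
= (0.25)²·6.9 + (0.25)²·6.9 + (0.25)²·6.9 + (0.25)²·6.9 = 1.725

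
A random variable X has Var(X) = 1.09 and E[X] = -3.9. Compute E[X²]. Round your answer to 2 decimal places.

E[X²] = Var(X) + (E[X])² = 1.09 + (-3.9)² = 16.3

16.30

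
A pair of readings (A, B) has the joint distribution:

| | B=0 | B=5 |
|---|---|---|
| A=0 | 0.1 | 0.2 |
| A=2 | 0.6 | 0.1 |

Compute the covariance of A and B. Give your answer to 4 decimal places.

-1.1000

E[A] = 1.4,  E[B] = 1.5
E[AB] = 1
Cov(A,B) = E[AB] − E[A]E[B] = 1 − (1.4)(1.5) = -1.1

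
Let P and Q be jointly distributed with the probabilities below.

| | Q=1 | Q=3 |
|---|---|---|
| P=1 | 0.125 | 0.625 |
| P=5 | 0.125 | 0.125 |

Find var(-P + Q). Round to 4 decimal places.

4.7500

E[P] = 2,  E[Q] = 2.5,  E[PQ] = 4.5
var(P) = 7 − (2)² = 3;  var(Q) = 7 − (2.5)² = 0.75
cov(P,Q) = 4.5 − (2)(2.5) = -0.5
var(-P + Q) = (-1)²·3 + (1)²·0.75 + 2·(-1)·(1)·-0.5 = 4.75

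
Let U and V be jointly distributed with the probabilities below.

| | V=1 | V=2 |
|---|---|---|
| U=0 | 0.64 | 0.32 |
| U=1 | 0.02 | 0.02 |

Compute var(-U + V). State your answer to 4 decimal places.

0.2500

E[U] = 0.04,  E[V] = 1.34,  E[UV] = 0.06
var(U) = 0.04 − (0.04)² = 0.0384;  var(V) = 2.02 − (1.34)² = 0.2244
Cov(U,V) = 0.06 − (0.04)(1.34) = 0.0064
var(-U + V) = (-1)²·0.0384 + (1)²·0.2244 + 2·(-1)·(1)·0.0064 = 0.25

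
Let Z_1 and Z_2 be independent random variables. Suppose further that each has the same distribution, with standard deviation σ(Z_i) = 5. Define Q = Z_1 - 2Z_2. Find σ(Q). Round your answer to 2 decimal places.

11.18

Var(Z_i) = (5)² = 25
By independence, Var(Q) = (1)²Var(Z_1) + (-2)²Var(Z_2)
= (1)²·25 + (-2)²·25 = 125
σ(Q) = √125 ≈ 11.18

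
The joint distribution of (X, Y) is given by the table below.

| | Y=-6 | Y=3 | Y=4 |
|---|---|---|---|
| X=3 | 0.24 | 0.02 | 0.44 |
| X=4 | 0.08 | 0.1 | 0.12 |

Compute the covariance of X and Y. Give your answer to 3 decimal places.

E[X] = 3.3,  E[Y] = 0.68
E[XY] = 2.34
Cov(X,Y) = E[XY] − E[X]E[Y] = 2.34 − (3.3)(0.68) = 0.096

0.096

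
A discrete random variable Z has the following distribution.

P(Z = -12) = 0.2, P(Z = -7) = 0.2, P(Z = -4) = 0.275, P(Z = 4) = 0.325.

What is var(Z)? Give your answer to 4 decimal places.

35.2400

E[Z] = (-12)(0.2) + (-7)(0.2) + (-4)(0.275) + (4)(0.325) = -3.6
E[Z²] = (-12)²(0.2) + (-7)²(0.2) + (-4)²(0.275) + (4)²(0.325) = 48.2
var(Z) = E[Z²] − (E[Z])² = 48.2 − (-3.6)² = 35.24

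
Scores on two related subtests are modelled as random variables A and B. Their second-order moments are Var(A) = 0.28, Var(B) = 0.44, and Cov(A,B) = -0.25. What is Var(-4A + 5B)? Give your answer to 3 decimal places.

Var(-4A + 5B) = (-4)²·Var(A) + (5)²·Var(B) + 2·(-4)·(5)·Cov(A,B)
= 16·0.28 + 25·0.44 + -40·-0.25 = 25.48

25.480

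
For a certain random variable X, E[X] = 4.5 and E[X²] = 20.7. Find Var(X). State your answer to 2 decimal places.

Var(X) = 20.7 − (4.5)² = 0.45

0.45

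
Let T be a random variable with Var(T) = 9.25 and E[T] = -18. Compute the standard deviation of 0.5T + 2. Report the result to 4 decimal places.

Var(0.5T + 2) = (0.5)²·9.25 = 2.3125
sd(0.5T + 2) = √2.3125 ≈ 1.5207

1.5207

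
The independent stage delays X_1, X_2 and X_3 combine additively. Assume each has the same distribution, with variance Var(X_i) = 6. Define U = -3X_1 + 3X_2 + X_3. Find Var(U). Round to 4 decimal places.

114.0000

By independence, Var(U) = (-3)²Var(X_1) + (3)²Var(X_2) + (1)²Var(X_3)
= (-3)²·6 + (3)²·6 + (1)²·6 = 114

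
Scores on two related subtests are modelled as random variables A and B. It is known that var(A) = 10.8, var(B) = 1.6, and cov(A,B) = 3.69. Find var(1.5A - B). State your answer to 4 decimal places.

14.8300

var(1.5A - B) = (1.5)²·var(A) + (-1)²·var(B) + 2·(1.5)·(-1)·cov(A,B)
= 2.25·10.8 + 1·1.6 + -3·3.69 = 14.83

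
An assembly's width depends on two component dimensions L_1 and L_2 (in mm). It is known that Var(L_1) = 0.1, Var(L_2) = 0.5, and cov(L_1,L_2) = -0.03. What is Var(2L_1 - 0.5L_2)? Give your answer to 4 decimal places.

Var(2L_1 - 0.5L_2) = (2)²·Var(L_1) + (-0.5)²·Var(L_2) + 2·(2)·(-0.5)·cov(L_1,L_2)
= 4·0.1 + 0.25·0.5 + -2·-0.03 = 0.585

0.5850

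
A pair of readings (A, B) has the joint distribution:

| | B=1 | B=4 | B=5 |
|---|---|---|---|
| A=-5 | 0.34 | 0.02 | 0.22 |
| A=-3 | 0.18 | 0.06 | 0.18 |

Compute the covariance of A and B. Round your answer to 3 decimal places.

E[A] = -4.16,  E[B] = 2.84
E[AB] = -11.56
cov(A,B) = E[AB] − E[A]E[B] = -11.56 − (-4.16)(2.84) = 0.2544

0.254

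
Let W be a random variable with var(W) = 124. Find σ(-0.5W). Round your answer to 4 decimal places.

var(-0.5W) = (-0.5)²·124 = 31
σ(-0.5W) = √31 ≈ 5.5678

5.5678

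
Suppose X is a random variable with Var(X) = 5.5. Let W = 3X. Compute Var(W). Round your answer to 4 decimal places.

Var(3X) = (3)²·Var(X) = 9·5.5 = 49.5

49.5000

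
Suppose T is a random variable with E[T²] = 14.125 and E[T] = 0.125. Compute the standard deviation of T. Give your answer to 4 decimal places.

3.7562

Var(T) = 14.125 − (0.125)² = 14.109375
SD(T) = √14.109375 ≈ 3.7562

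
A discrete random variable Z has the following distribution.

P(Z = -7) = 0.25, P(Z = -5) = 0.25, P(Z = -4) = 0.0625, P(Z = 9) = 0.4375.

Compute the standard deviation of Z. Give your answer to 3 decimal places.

7.380

E[Z] = (-7)(0.25) + (-5)(0.25) + (-4)(0.0625) + (9)(0.4375) = 0.6875
E[Z²] = (-7)²(0.25) + (-5)²(0.25) + (-4)²(0.0625) + (9)²(0.4375) = 54.9375
V(Z) = E[Z²] − (E[Z])² = 54.9375 − (0.6875)² = 54.46484375
SD(Z) = √54.46484375 ≈ 7.380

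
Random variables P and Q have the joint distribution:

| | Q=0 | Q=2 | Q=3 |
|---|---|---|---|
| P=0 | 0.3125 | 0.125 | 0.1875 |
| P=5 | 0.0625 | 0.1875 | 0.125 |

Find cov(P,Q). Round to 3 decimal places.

0.820

E[P] = 1.875,  E[Q] = 1.5625
E[PQ] = 3.75
cov(P,Q) = E[PQ] − E[P]E[Q] = 3.75 − (1.875)(1.5625) = 0.8203125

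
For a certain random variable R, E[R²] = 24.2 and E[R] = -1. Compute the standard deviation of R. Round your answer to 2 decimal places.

var(R) = 24.2 − (-1)² = 23.2
sd(R) = √23.2 ≈ 4.82

4.82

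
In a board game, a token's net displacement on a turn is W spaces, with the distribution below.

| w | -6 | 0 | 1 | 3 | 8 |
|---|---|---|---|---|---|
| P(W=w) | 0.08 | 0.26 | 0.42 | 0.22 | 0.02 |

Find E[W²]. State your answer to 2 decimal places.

6.56

E[W²] = (-6)²(0.08) + (0)²(0.26) + (1)²(0.42) + (3)²(0.22) + (8)²(0.02) = 6.56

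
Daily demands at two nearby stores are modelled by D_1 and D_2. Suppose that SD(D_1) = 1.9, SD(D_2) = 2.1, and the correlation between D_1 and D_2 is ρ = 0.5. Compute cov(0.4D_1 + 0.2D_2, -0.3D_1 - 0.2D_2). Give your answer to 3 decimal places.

-0.889

Var(D_1) = (1.9)² = 3.61;  Var(D_2) = (2.1)² = 4.41
cov(D_1,D_2) = ρ·SD(D_1)·SD(D_2) = 0.5·1.9·2.1 = 1.995
cov(0.4D_1 + 0.2D_2, -0.3D_1 - 0.2D_2) = (0.4)(-0.3)Var(D_1) + (0.2)(-0.2)Var(D_2) + [(0.4)(-0.2) + (0.2)(-0.3)]cov(D_1,D_2)
= -0.12·3.61 + -0.04·4.41 + -0.14·1.995 = -0.8889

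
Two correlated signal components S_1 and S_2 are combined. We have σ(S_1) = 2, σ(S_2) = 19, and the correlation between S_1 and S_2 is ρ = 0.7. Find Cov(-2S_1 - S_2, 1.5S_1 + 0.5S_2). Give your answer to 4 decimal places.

Var(S_1) = (2)² = 4;  Var(S_2) = (19)² = 361
Cov(S_1,S_2) = ρ·σ(S_1)·σ(S_2) = 0.7·2·19 = 26.6
Cov(-2S_1 - S_2, 1.5S_1 + 0.5S_2) = (-2)(1.5)Var(S_1) + (-1)(0.5)Var(S_2) + [(-2)(0.5) + (-1)(1.5)]Cov(S_1,S_2)
= -3·4 + -0.5·361 + -2.5·26.6 = -259

-259.0000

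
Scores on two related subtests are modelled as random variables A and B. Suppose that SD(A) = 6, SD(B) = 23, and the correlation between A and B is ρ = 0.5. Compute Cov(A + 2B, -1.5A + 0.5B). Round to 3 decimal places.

Var(A) = (6)² = 36;  Var(B) = (23)² = 529
Cov(A,B) = ρ·SD(A)·SD(B) = 0.5·6·23 = 69
Cov(A + 2B, -1.5A + 0.5B) = (1)(-1.5)Var(A) + (2)(0.5)Var(B) + [(1)(0.5) + (2)(-1.5)]Cov(A,B)
= -1.5·36 + 1·529 + -2.5·69 = 302.5

302.500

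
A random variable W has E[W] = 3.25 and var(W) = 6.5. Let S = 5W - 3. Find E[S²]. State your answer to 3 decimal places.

E[5W - 3] = 5·3.25 − 3 = 13.25
var(5W - 3) = (5)²·6.5 = 162.5
E[S²] = var(S) + (E[S])² = 162.5 + (13.25)² = 338.0625

338.063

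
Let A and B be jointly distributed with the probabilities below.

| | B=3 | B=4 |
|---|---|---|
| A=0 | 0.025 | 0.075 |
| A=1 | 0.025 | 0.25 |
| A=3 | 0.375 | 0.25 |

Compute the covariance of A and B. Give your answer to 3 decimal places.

E[A] = 2.15,  E[B] = 3.575
E[AB] = 7.45
Cov(A,B) = E[AB] − E[A]E[B] = 7.45 − (2.15)(3.575) = -0.23625

-0.236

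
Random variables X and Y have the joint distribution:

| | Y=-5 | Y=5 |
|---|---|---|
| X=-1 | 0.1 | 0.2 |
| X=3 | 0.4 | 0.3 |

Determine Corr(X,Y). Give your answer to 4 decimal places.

-0.2182

E[X] = 1.8,  E[Y] = 0
E[XY] = -2
cov(X,Y) = E[XY] − E[X]E[Y] = -2 − (1.8)(0) = -2
Var(X) = 3.36,  Var(Y) = 25
ρ = -2 / √(3.36·25) ≈ -0.2182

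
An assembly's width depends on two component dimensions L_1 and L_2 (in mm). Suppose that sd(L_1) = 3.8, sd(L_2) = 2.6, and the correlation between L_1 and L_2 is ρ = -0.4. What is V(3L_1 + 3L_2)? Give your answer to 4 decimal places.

119.6640

V(L_1) = (3.8)² = 14.44;  V(L_2) = (2.6)² = 6.76
cov(L_1,L_2) = ρ·sd(L_1)·sd(L_2) = -0.4·3.8·2.6 = -3.952
V(3L_1 + 3L_2) = (3)²·V(L_1) + (3)²·V(L_2) + 2·(3)·(3)·cov(L_1,L_2)
= 9·14.44 + 9·6.76 + 18·-3.952 = 119.664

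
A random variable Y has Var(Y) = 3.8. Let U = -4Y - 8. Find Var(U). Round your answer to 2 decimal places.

Var(-4Y - 8) = (-4)²·Var(Y) = 16·3.8 = 60.8

60.80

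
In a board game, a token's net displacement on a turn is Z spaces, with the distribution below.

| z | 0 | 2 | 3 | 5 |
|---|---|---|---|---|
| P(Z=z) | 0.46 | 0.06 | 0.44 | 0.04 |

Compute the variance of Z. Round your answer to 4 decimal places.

2.5104

E[Z] = (0)(0.46) + (2)(0.06) + (3)(0.44) + (5)(0.04) = 1.64
E[Z²] = (0)²(0.46) + (2)²(0.06) + (3)²(0.44) + (5)²(0.04) = 5.2
var(Z) = E[Z²] − (E[Z])² = 5.2 − (1.64)² = 2.5104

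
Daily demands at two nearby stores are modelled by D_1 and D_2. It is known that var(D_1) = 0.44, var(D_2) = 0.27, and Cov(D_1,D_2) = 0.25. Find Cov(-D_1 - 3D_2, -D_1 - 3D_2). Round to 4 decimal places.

Cov(-D_1 - 3D_2, -D_1 - 3D_2) = (-1)(-1)var(D_1) + (-3)(-3)var(D_2) + [(-1)(-3) + (-3)(-1)]Cov(D_1,D_2)
= 1·0.44 + 9·0.27 + 6·0.25 = 4.37

4.3700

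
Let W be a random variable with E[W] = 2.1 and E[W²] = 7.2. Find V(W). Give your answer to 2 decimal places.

2.79

V(W) = 7.2 − (2.1)² = 2.79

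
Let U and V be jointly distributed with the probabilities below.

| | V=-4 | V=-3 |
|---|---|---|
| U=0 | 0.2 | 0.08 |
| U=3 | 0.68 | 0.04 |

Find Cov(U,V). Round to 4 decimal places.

-0.1392

E[U] = 2.16,  E[V] = -3.88
E[UV] = -8.52
Cov(U,V) = E[UV] − E[U]E[V] = -8.52 − (2.16)(-3.88) = -0.1392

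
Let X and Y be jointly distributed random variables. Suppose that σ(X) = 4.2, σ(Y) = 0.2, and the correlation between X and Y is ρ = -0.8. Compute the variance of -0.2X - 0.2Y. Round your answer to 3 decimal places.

0.653

Var(X) = (4.2)² = 17.64;  Var(Y) = (0.2)² = 0.04
Cov(X,Y) = ρ·σ(X)·σ(Y) = -0.8·4.2·0.2 = -0.672
Var(-0.2X - 0.2Y) = (-0.2)²·Var(X) + (-0.2)²·Var(Y) + 2·(-0.2)·(-0.2)·Cov(X,Y)
= 0.04·17.64 + 0.04·0.04 + 0.08·-0.672 = 0.65344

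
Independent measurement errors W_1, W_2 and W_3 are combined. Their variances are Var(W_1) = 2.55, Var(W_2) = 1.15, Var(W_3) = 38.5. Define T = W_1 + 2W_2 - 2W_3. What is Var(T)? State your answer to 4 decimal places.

161.1500

By independence, Var(T) = (1)²Var(W_1) + (2)²Var(W_2) + (-2)²Var(W_3)
= (1)²·2.55 + (2)²·1.15 + (-2)²·38.5 = 161.15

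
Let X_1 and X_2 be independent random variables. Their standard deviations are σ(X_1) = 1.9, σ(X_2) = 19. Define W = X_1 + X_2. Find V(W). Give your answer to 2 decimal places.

V(X_1) = 3.61, V(X_2) = 361
By independence, V(W) = (1)²V(X_1) + (1)²V(X_2)
= (1)²·3.61 + (1)²·361 = 364.61

364.61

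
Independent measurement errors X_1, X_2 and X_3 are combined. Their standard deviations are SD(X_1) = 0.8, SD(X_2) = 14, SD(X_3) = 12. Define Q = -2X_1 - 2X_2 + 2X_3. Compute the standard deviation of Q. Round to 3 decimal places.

var(X_1) = 0.64, var(X_2) = 196, var(X_3) = 144
By independence, var(Q) = (-2)²var(X_1) + (-2)²var(X_2) + (2)²var(X_3)
= (-2)²·0.64 + (-2)²·196 + (2)²·144 = 1362.56
SD(Q) = √1362.56 ≈ 36.913

36.913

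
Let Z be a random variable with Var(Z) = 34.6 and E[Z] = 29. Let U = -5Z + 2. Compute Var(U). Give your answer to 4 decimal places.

Var(-5Z + 2) = (-5)²·Var(Z) = 25·34.6 = 865

865.0000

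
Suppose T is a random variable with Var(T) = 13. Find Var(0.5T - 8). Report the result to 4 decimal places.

Var(0.5T - 8) = (0.5)²·Var(T) = 0.25·13 = 3.25

3.2500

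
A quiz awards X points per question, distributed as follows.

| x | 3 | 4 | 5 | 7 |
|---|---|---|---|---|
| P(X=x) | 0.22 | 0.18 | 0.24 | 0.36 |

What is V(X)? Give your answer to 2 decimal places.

2.49

E[X] = (3)(0.22) + (4)(0.18) + (5)(0.24) + (7)(0.36) = 5.1
E[X²] = (3)²(0.22) + (4)²(0.18) + (5)²(0.24) + (7)²(0.36) = 28.5
V(X) = E[X²] − (E[X])² = 28.5 − (5.1)² = 2.49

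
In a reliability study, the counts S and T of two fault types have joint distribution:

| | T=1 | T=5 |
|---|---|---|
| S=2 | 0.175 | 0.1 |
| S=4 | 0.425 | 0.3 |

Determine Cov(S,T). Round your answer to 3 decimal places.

0.080

E[S] = 3.45,  E[T] = 2.6
E[ST] = 9.05
Cov(S,T) = E[ST] − E[S]E[T] = 9.05 − (3.45)(2.6) = 0.08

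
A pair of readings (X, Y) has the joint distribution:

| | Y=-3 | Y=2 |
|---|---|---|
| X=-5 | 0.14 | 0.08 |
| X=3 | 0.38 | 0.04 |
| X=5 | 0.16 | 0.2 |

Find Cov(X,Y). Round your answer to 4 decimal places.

E[X] = 1.96,  E[Y] = -1.4
E[XY] = -2.28
Cov(X,Y) = E[XY] − E[X]E[Y] = -2.28 − (1.96)(-1.4) = 0.464

0.4640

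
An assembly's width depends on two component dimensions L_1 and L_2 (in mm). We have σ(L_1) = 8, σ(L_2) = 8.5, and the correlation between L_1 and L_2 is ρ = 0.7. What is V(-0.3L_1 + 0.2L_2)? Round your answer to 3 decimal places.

V(L_1) = (8)² = 64;  V(L_2) = (8.5)² = 72.25
Cov(L_1,L_2) = ρ·σ(L_1)·σ(L_2) = 0.7·8·8.5 = 47.6
V(-0.3L_1 + 0.2L_2) = (-0.3)²·V(L_1) + (0.2)²·V(L_2) + 2·(-0.3)·(0.2)·Cov(L_1,L_2)
= 0.09·64 + 0.04·72.25 + -0.12·47.6 = 2.938

2.938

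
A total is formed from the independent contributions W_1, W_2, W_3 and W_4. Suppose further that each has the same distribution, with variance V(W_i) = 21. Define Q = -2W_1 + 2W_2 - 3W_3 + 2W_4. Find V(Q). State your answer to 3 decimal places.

By independence, V(Q) = (-2)²V(W_1) + (2)²V(W_2) + (-3)²V(W_3) + (2)²V(W_4)
= (-2)²·21 + (2)²·21 + (-3)²·21 + (2)²·21 = 441

441.000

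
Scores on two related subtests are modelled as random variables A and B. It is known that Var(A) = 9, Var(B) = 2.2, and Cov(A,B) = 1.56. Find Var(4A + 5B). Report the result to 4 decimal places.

261.4000

Var(4A + 5B) = (4)²·Var(A) + (5)²·Var(B) + 2·(4)·(5)·Cov(A,B)
= 16·9 + 25·2.2 + 40·1.56 = 261.4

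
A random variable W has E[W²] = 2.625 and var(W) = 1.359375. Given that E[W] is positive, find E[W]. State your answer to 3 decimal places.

1.125

(E[W])² = E[W²] − var(W) = 2.625 − 1.359375 = 1.265625
E[W] = √1.265625 = 1.125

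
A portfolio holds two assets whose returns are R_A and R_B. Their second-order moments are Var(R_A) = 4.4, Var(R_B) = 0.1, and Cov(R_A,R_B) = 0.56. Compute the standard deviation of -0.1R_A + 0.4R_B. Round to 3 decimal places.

Var(-0.1R_A + 0.4R_B) = (-0.1)²·Var(R_A) + (0.4)²·Var(R_B) + 2·(-0.1)·(0.4)·Cov(R_A,R_B)
= 0.01·4.4 + 0.16·0.1 + -0.08·0.56 = 0.0152
SD(-0.1R_A + 0.4R_B) = √0.0152 ≈ 0.123

0.123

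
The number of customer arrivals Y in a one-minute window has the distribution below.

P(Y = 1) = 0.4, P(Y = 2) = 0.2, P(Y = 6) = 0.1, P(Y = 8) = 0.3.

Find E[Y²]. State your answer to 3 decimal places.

24.000

E[Y²] = (1)²(0.4) + (2)²(0.2) + (6)²(0.1) + (8)²(0.3) = 24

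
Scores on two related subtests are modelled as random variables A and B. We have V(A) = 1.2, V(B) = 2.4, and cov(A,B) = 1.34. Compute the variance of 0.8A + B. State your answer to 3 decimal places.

5.312

V(0.8A + B) = (0.8)²·V(A) + (1)²·V(B) + 2·(0.8)·(1)·cov(A,B)
= 0.64·1.2 + 1·2.4 + 1.6·1.34 = 5.312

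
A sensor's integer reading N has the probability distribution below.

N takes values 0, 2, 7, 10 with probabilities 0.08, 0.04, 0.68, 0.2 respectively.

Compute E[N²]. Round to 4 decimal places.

E[N²] = (0)²(0.08) + (2)²(0.04) + (7)²(0.68) + (10)²(0.2) = 53.48

53.4800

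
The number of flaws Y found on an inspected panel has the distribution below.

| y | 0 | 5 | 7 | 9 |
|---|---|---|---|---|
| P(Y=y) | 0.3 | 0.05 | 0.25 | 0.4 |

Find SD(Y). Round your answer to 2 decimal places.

E[Y] = (0)(0.3) + (5)(0.05) + (7)(0.25) + (9)(0.4) = 5.6
E[Y²] = (0)²(0.3) + (5)²(0.05) + (7)²(0.25) + (9)²(0.4) = 45.9
Var(Y) = E[Y²] − (E[Y])² = 45.9 − (5.6)² = 14.54
SD(Y) = √14.54 ≈ 3.81

3.81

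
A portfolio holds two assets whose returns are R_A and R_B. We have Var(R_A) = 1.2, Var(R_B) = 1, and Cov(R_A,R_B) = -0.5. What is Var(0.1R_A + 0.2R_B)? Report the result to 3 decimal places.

Var(0.1R_A + 0.2R_B) = (0.1)²·Var(R_A) + (0.2)²·Var(R_B) + 2·(0.1)·(0.2)·Cov(R_A,R_B)
= 0.01·1.2 + 0.04·1 + 0.04·-0.5 = 0.032

0.032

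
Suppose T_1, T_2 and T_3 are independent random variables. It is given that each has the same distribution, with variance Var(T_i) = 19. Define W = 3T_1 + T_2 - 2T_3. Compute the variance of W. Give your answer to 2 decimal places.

By independence, Var(W) = (3)²Var(T_1) + (1)²Var(T_2) + (-2)²Var(T_3)
= (3)²·19 + (1)²·19 + (-2)²·19 = 266

266.00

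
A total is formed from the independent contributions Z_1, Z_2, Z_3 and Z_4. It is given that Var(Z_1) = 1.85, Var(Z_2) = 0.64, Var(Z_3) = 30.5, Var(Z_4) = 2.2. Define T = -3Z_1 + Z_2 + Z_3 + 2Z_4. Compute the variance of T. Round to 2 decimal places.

56.59

By independence, Var(T) = (-3)²Var(Z_1) + (1)²Var(Z_2) + (1)²Var(Z_3) + (2)²Var(Z_4)
= (-3)²·1.85 + (1)²·0.64 + (1)²·30.5 + (2)²·2.2 = 56.59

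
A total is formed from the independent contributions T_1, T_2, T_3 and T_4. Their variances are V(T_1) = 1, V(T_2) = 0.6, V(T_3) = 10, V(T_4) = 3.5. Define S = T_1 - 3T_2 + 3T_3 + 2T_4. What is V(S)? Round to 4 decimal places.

110.4000

By independence, V(S) = (1)²V(T_1) + (-3)²V(T_2) + (3)²V(T_3) + (2)²V(T_4)
= (1)²·1 + (-3)²·0.6 + (3)²·10 + (2)²·3.5 = 110.4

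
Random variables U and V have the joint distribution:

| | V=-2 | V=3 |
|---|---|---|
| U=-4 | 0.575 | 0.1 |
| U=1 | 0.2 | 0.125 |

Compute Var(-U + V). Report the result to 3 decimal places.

7.250

E[U] = -2.375,  E[V] = -0.875,  E[UV] = 3.375
Var(U) = 11.125 − (-2.375)² = 5.484375;  Var(V) = 5.125 − (-0.875)² = 4.359375
Cov(U,V) = 3.375 − (-2.375)(-0.875) = 1.296875
Var(-U + V) = (-1)²·5.484375 + (1)²·4.359375 + 2·(-1)·(1)·1.296875 = 7.25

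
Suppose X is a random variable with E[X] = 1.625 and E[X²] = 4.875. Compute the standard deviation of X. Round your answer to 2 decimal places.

1.49

Var(X) = 4.875 − (1.625)² = 2.234375
σ(X) = √2.234375 ≈ 1.49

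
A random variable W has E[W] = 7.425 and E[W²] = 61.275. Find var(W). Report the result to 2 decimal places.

6.14

var(W) = 61.275 − (7.425)² = 6.144375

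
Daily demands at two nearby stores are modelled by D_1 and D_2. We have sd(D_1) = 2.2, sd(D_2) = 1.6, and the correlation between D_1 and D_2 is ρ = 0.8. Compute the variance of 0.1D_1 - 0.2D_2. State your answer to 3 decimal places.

0.038

V(D_1) = (2.2)² = 4.84;  V(D_2) = (1.6)² = 2.56
Cov(D_1,D_2) = ρ·sd(D_1)·sd(D_2) = 0.8·2.2·1.6 = 2.816
V(0.1D_1 - 0.2D_2) = (0.1)²·V(D_1) + (-0.2)²·V(D_2) + 2·(0.1)·(-0.2)·Cov(D_1,D_2)
= 0.01·4.84 + 0.04·2.56 + -0.04·2.816 = 0.03816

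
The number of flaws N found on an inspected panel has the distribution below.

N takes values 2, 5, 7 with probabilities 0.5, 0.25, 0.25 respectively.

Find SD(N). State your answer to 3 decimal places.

2.121

E[N] = (2)(0.5) + (5)(0.25) + (7)(0.25) = 4
E[N²] = (2)²(0.5) + (5)²(0.25) + (7)²(0.25) = 20.5
var(N) = E[N²] − (E[N])² = 20.5 − (4)² = 4.5
SD(N) = √4.5 ≈ 2.121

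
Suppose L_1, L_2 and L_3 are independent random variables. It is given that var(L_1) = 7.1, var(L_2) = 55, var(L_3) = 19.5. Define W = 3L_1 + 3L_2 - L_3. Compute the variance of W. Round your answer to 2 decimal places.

By independence, var(W) = (3)²var(L_1) + (3)²var(L_2) + (-1)²var(L_3)
= (3)²·7.1 + (3)²·55 + (-1)²·19.5 = 578.4

578.40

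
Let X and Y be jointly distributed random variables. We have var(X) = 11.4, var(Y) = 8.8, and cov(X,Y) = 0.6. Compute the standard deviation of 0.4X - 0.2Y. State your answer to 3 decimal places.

var(0.4X - 0.2Y) = (0.4)²·var(X) + (-0.2)²·var(Y) + 2·(0.4)·(-0.2)·cov(X,Y)
= 0.16·11.4 + 0.04·8.8 + -0.16·0.6 = 2.08
SD(0.4X - 0.2Y) = √2.08 ≈ 1.442

1.442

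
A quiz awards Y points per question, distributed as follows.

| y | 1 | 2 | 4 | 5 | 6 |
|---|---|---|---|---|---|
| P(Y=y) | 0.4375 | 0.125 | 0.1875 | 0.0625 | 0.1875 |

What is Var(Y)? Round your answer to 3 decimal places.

3.984

E[Y] = (1)(0.4375) + (2)(0.125) + (4)(0.1875) + (5)(0.0625) + (6)(0.1875) = 2.875
E[Y²] = (1)²(0.4375) + (2)²(0.125) + (4)²(0.1875) + (5)²(0.0625) + (6)²(0.1875) = 12.25
Var(Y) = E[Y²] − (E[Y])² = 12.25 − (2.875)² = 3.984375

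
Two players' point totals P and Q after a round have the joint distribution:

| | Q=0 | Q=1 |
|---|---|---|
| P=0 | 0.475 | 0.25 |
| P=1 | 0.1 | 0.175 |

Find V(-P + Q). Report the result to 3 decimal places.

0.328

E[P] = 0.275,  E[Q] = 0.425,  E[PQ] = 0.175
V(P) = 0.275 − (0.275)² = 0.199375;  V(Q) = 0.425 − (0.425)² = 0.244375
cov(P,Q) = 0.175 − (0.275)(0.425) = 0.058125
V(-P + Q) = (-1)²·0.199375 + (1)²·0.244375 + 2·(-1)·(1)·0.058125 = 0.3275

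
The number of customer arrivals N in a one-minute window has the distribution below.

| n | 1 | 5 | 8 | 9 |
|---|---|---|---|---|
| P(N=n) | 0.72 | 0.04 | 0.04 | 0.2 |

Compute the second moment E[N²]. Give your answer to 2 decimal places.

E[N²] = (1)²(0.72) + (5)²(0.04) + (8)²(0.04) + (9)²(0.2) = 20.48

20.48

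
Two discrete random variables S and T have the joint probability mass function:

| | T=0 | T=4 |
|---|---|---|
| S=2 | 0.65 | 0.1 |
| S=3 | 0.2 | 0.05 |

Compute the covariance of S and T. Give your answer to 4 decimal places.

0.0500

E[S] = 2.25,  E[T] = 0.6
E[ST] = 1.4
Cov(S,T) = E[ST] − E[S]E[T] = 1.4 − (2.25)(0.6) = 0.05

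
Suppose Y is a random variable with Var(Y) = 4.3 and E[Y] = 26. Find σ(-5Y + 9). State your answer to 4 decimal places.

Var(-5Y + 9) = (-5)²·4.3 = 107.5
σ(-5Y + 9) = √107.5 ≈ 10.3682

10.3682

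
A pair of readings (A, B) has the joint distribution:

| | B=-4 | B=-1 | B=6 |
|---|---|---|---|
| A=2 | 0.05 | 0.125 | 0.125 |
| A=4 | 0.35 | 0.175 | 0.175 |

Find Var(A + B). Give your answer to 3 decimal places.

E[A] = 3.4,  E[B] = -0.1,  E[AB] = -1.25
Var(A) = 12.4 − (3.4)² = 0.84;  Var(B) = 17.5 − (-0.1)² = 17.49
Cov(A,B) = -1.25 − (3.4)(-0.1) = -0.91
Var(A + B) = (1)²·0.84 + (1)²·17.49 + 2·(1)·(1)·-0.91 = 16.51

16.510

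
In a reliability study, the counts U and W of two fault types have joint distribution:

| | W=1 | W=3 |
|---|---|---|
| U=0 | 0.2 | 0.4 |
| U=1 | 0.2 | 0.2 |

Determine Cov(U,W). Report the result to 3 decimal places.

E[U] = 0.4,  E[W] = 2.2
E[UW] = 0.8
Cov(U,W) = E[UW] − E[U]E[W] = 0.8 − (0.4)(2.2) = -0.08

-0.080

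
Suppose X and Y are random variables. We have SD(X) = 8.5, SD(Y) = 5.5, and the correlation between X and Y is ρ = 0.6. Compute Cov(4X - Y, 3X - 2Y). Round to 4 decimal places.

var(X) = (8.5)² = 72.25;  var(Y) = (5.5)² = 30.25
Cov(X,Y) = ρ·SD(X)·SD(Y) = 0.6·8.5·5.5 = 28.05
Cov(4X - Y, 3X - 2Y) = (4)(3)var(X) + (-1)(-2)var(Y) + [(4)(-2) + (-1)(3)]Cov(X,Y)
= 12·72.25 + 2·30.25 + -11·28.05 = 618.95

618.9500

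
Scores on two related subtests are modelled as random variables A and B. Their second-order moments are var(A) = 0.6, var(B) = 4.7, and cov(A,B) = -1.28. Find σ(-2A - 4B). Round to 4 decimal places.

var(-2A - 4B) = (-2)²·var(A) + (-4)²·var(B) + 2·(-2)·(-4)·cov(A,B)
= 4·0.6 + 16·4.7 + 16·-1.28 = 57.12
σ(-2A - 4B) = √57.12 ≈ 7.5578

7.5578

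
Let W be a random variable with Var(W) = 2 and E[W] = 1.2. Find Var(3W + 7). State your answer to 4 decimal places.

18.0000

Var(3W + 7) = (3)²·Var(W) = 9·2 = 18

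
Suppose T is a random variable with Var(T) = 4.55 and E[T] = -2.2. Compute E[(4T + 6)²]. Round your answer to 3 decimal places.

80.640

E[4T + 6] = 4·-2.2 + 6 = -2.8
Var(4T + 6) = (4)²·4.55 = 72.8
E[(4T + 6)²] = Var((4T + 6)) + (E[(4T + 6)])² = 72.8 + (-2.8)² = 80.64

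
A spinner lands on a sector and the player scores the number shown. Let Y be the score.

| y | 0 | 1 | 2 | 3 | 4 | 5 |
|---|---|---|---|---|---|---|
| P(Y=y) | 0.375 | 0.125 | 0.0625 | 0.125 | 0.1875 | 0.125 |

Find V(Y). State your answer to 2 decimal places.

3.63

E[Y] = (0)(0.375) + (1)(0.125) + (2)(0.0625) + (3)(0.125) + (4)(0.1875) + (5)(0.125) = 2
E[Y²] = (0)²(0.375) + (1)²(0.125) + (2)²(0.0625) + (3)²(0.125) + (4)²(0.1875) + (5)²(0.125) = 7.625
V(Y) = E[Y²] − (E[Y])² = 7.625 − (2)² = 3.625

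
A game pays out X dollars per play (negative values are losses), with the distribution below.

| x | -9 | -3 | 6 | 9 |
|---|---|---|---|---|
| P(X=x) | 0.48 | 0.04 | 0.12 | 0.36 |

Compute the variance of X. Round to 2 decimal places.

72.49

E[X] = (-9)(0.48) + (-3)(0.04) + (6)(0.12) + (9)(0.36) = -0.48
E[X²] = (-9)²(0.48) + (-3)²(0.04) + (6)²(0.12) + (9)²(0.36) = 72.72
var(X) = E[X²] − (E[X])² = 72.72 − (-0.48)² = 72.4896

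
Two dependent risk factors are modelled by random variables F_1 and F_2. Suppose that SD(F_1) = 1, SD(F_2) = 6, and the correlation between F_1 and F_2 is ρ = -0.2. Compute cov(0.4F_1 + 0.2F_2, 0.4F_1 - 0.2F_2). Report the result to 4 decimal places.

-1.2800

Var(F_1) = (1)² = 1;  Var(F_2) = (6)² = 36
cov(F_1,F_2) = ρ·SD(F_1)·SD(F_2) = -0.2·1·6 = -1.2
cov(0.4F_1 + 0.2F_2, 0.4F_1 - 0.2F_2) = (0.4)(0.4)Var(F_1) + (0.2)(-0.2)Var(F_2) + [(0.4)(-0.2) + (0.2)(0.4)]cov(F_1,F_2)
= 0.16·1 + -0.04·36 + 0·-1.2 = -1.28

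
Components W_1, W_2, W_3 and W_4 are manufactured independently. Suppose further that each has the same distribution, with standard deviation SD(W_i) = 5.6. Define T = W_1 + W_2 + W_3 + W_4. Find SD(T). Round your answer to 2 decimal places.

11.20

V(W_i) = (5.6)² = 31.36
By independence, V(T) = (1)²V(W_1) + (1)²V(W_2) + (1)²V(W_3) + (1)²V(W_4)
= (1)²·31.36 + (1)²·31.36 + (1)²·31.36 + (1)²·31.36 = 125.44
SD(T) = √125.44 ≈ 11.20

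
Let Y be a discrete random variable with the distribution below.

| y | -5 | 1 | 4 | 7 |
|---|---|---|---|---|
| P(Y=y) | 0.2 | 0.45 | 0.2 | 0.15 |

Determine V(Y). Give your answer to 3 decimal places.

E[Y] = (-5)(0.2) + (1)(0.45) + (4)(0.2) + (7)(0.15) = 1.3
E[Y²] = (-5)²(0.2) + (1)²(0.45) + (4)²(0.2) + (7)²(0.15) = 16
V(Y) = E[Y²] − (E[Y])² = 16 − (1.3)² = 14.31

14.310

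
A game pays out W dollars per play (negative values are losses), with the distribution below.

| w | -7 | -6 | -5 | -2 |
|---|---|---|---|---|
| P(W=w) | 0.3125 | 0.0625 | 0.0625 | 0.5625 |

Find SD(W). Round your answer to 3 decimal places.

2.318

E[W] = (-7)(0.3125) + (-6)(0.0625) + (-5)(0.0625) + (-2)(0.5625) = -4
E[W²] = (-7)²(0.3125) + (-6)²(0.0625) + (-5)²(0.0625) + (-2)²(0.5625) = 21.375
var(W) = E[W²] − (E[W])² = 21.375 − (-4)² = 5.375
SD(W) = √5.375 ≈ 2.318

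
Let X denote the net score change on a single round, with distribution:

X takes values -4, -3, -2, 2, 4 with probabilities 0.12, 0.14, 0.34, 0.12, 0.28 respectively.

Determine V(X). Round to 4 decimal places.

E[X] = (-4)(0.12) + (-3)(0.14) + (-2)(0.34) + (2)(0.12) + (4)(0.28) = -0.22
E[X²] = (-4)²(0.12) + (-3)²(0.14) + (-2)²(0.34) + (2)²(0.12) + (4)²(0.28) = 9.5
V(X) = E[X²] − (E[X])² = 9.5 − (-0.22)² = 9.4516

9.4516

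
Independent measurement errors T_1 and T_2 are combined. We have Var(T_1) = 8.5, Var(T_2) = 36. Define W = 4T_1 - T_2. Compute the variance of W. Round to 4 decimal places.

172.0000

By independence, Var(W) = (4)²Var(T_1) + (-1)²Var(T_2)
= (4)²·8.5 + (-1)²·36 = 172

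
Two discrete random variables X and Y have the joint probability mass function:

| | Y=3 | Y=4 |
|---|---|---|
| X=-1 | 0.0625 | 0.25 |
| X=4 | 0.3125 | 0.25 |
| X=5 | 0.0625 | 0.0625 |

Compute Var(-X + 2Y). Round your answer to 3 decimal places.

8.371

E[X] = 2.5625,  E[Y] = 3.5625,  E[XY] = 8.75
Var(X) = 12.4375 − (2.5625)² = 5.87109375;  Var(Y) = 12.9375 − (3.5625)² = 0.24609375
cov(X,Y) = 8.75 − (2.5625)(3.5625) = -0.37890625
Var(-X + 2Y) = (-1)²·5.87109375 + (2)²·0.24609375 + 2·(-1)·(2)·-0.37890625 = 8.37109375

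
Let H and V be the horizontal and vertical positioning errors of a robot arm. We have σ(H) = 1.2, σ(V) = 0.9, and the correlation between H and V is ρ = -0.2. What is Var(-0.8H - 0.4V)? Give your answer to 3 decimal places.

Var(H) = (1.2)² = 1.44;  Var(V) = (0.9)² = 0.81
Cov(H,V) = ρ·σ(H)·σ(V) = -0.2·1.2·0.9 = -0.216
Var(-0.8H - 0.4V) = (-0.8)²·Var(H) + (-0.4)²·Var(V) + 2·(-0.8)·(-0.4)·Cov(H,V)
= 0.64·1.44 + 0.16·0.81 + 0.64·-0.216 = 0.91296

0.913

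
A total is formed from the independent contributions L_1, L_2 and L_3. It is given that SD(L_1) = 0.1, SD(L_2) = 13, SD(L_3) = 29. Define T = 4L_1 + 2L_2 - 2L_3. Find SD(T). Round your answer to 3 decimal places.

63.562

Var(L_1) = 0.01, Var(L_2) = 169, Var(L_3) = 841
By independence, Var(T) = (4)²Var(L_1) + (2)²Var(L_2) + (-2)²Var(L_3)
= (4)²·0.01 + (2)²·169 + (-2)²·841 = 4040.16
SD(T) = √4040.16 ≈ 63.562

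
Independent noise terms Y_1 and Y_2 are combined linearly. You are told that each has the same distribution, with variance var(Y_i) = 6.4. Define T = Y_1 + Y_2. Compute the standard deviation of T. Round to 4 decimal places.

3.5777

By independence, var(T) = (1)²var(Y_1) + (1)²var(Y_2)
= (1)²·6.4 + (1)²·6.4 = 12.8
SD(T) = √12.8 ≈ 3.5777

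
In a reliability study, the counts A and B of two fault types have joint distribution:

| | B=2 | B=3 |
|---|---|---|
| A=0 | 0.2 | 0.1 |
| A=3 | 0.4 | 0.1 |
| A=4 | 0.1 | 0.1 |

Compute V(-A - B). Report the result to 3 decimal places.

E[A] = 2.3,  E[B] = 2.3,  E[AB] = 5.3
V(A) = 7.7 − (2.3)² = 2.41;  V(B) = 5.5 − (2.3)² = 0.21
Cov(A,B) = 5.3 − (2.3)(2.3) = 0.01
V(-A - B) = (-1)²·2.41 + (-1)²·0.21 + 2·(-1)·(-1)·0.01 = 2.64

2.640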